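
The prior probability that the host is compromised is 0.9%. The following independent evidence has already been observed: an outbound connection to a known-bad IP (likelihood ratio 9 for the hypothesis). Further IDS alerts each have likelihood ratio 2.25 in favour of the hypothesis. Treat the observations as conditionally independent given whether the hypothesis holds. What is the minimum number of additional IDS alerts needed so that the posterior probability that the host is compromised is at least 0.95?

Prior odds = 0.009/0.991 = 9/991.
Bayes factor of the evidence already in hand = 9.
Odds after that evidence = (9/991) × 9 = 81/991.
Target odds = 0.95/0.05 = 19.
Need 2.25ⁿ ≥ 19 ÷ (81/991) = 18829/81.
2.25⁶ = 531441/4096 falls short of 18829/81 but 2.25⁷ = 4782969/16384 reaches it, so n = 7.

7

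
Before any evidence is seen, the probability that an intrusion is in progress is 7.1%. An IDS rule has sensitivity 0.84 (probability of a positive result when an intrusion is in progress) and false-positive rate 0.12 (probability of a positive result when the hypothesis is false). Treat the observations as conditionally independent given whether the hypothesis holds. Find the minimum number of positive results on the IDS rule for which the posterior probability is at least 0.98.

4

Prior odds = 0.071/0.929 = 71/929.
Likelihood ratio of a positive result = 0.84/0.12 = 7.
Target posterior odds = 0.98/0.02 = 49.
Need (71/929) × 7ⁿ ≥ 49, i.e. 7ⁿ ≥ 45521/71.
7³ = 343 falls short of 45521/71 but 7⁴ = 2401 reaches it, so n = 4.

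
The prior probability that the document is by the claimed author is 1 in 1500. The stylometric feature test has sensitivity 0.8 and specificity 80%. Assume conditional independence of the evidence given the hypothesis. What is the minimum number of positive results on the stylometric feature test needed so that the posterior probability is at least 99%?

Prior odds: (1/1500) ÷ (1499/1500) = 1/1499.
False-positive rate = 1 − 0.8 = 0.2; likelihood ratio of a positive = 0.8/0.2 = 4.
Target odds: 0.99 ÷ 0.01 = 99.
Require 4ⁿ ≥ 99 ÷ (1/1499) = 148401.
4⁸ = 65536 falls short of 148401 but 4⁹ = 262144 reaches it, so n = 9.

9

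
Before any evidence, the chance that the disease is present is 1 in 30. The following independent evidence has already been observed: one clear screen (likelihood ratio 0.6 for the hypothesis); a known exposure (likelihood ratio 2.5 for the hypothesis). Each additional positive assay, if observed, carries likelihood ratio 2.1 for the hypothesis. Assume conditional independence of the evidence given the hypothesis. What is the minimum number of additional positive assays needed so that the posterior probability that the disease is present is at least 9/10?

7

Prior odds = (1/30)/(29/30) = 1/29.
Combined Bayes factor of the evidence already in hand = 0.6 × 2.5 = 1.5.
Odds after that evidence = (1/29) × 1.5 = 3/58.
Target odds = 0.9/0.1 = 9.
Need 2.1ⁿ ≥ 9 ÷ (3/58) = 174.
2.1⁶ = 85766121/1000000 falls short of 174 but 2.1⁷ ≈180.109 reaches it, so n = 7.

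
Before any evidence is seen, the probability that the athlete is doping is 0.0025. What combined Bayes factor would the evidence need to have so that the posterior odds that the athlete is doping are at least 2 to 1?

798

Prior odds = 0.0025/0.9975 = 1/399.
Target odds = 2.
Required Bayes factor = 2 ÷ (1/399) = 798.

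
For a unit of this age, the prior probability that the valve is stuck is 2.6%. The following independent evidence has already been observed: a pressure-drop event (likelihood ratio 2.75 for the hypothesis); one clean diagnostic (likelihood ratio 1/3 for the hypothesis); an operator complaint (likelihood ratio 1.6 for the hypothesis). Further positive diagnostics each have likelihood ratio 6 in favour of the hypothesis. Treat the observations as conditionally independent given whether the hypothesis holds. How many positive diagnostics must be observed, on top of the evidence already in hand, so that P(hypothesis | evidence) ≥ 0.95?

Prior odds = 0.026/0.974 = 13/487.
Combined Bayes factor of the evidence already in hand = 2.75 × (1/3) × 1.6 = 22/15.
Odds after that evidence = (13/487) × 22/15 = 286/7305.
Target odds = 0.95/0.05 = 19.
Need 6ⁿ ≥ 19 ÷ (286/7305) = 138795/286.
6³ = 216 falls short of 138795/286 but 6⁴ = 1296 reaches it, so n = 4.

4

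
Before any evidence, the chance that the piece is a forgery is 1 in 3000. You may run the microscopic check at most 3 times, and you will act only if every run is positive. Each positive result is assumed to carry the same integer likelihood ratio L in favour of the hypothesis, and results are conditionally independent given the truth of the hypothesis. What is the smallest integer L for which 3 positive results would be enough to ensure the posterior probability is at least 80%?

23

Prior odds = (1/3000)/(2999/3000) = 1/2999.
Target odds = 0.8/0.2 = 4.
Need L³ ≥ 4 ÷ (1/2999) = 11996.
22³ = 10648 < 11996 ≤ 12167 = 23³, so L = 23.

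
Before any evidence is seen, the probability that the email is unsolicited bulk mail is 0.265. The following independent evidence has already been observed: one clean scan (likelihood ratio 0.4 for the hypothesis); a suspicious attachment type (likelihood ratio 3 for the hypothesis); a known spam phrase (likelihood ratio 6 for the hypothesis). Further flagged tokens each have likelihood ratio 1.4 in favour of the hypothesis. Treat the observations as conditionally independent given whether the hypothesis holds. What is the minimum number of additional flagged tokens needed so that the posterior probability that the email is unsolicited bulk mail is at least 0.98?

9

Prior odds = 0.265/0.735 = 53/147.
Combined Bayes factor of the evidence already in hand = 0.4 × 3 × 6 = 7.2.
Odds after that evidence = (53/147) × 7.2 = 636/245.
Target odds = 0.98/0.02 = 49.
Need 1.4ⁿ ≥ 49 ÷ (636/245) = 12005/636.
1.4⁸ = 5764801/390625 falls short of 12005/636 but 1.4⁹ = 40353607/1953125 reaches it, so n = 9.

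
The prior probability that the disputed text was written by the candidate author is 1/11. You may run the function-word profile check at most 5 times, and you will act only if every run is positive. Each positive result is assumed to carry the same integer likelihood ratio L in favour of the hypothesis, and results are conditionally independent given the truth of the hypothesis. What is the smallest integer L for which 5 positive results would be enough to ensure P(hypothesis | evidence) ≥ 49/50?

4

Prior odds = (1/11)/(10/11) = 0.1.
Target odds = 0.98/0.02 = 49.
Need L⁵ ≥ 49 ÷ 0.1 = 490.
3⁵ = 243 < 490 ≤ 1024 = 4⁵, so L = 4.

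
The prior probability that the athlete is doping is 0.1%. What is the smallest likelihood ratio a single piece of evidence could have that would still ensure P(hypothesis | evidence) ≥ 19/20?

Prior odds = 0.001/0.999 = 1/999.
Target odds = 0.95/0.05 = 19.
Required Bayes factor = 19 ÷ (1/999) = 18981.

18981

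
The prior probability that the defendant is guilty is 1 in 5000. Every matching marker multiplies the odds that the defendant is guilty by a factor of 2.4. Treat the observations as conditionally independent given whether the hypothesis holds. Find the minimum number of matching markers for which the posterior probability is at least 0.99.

15

Prior odds = 0.0002/0.9998 = 1/4999.
Likelihood ratio per matching marker = 2.4.
Target posterior odds = 0.99/0.01 = 99.
Need (1/4999) × 2.4ⁿ ≥ 99, i.e. 2.4ⁿ ≥ 494901.
2.4¹⁴ ≈210357 falls short of 494901 but 2.4¹⁵ ≈504857 reaches it, so n = 15.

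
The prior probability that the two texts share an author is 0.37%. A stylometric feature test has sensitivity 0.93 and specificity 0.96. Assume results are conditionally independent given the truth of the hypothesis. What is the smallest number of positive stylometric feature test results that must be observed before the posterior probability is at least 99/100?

Prior odds: 0.0037 ÷ 0.9963 = 37/9963.
False-positive rate = 1 − 0.96 = 0.04; likelihood ratio of a positive = 0.93/0.04 = 23.25.
Target odds: 0.99 ÷ 0.01 = 99.
Need (37/9963) × 23.25ⁿ ≥ 99, i.e. 23.25ⁿ ≥ 986337/37.
23.25³ = 804357/64 falls short of 986337/37 but 23.25⁴ = 74805201/256 reaches it, so n = 4.

4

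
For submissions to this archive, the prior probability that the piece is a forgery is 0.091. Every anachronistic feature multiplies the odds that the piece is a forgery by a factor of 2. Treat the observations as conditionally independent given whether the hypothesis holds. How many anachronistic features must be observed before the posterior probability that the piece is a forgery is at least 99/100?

Prior odds = 0.091/0.909 = 91/909.
Likelihood ratio per anachronistic feature = 2.
Target odds: 0.99 ÷ 0.01 = 99.
Need (91/909) × 2ⁿ ≥ 99, i.e. 2ⁿ ≥ 89991/91.
2⁹ = 512 falls short of 89991/91 but 2¹⁰ = 1024 reaches it, so n = 10.

10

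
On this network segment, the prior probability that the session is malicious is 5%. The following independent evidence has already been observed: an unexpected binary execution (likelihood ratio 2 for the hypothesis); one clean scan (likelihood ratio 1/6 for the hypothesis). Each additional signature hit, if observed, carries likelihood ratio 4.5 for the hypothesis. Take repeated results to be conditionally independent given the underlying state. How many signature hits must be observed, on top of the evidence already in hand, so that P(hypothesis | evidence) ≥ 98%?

Prior odds = 0.05/0.95 = 1/19.
Combined Bayes factor of the evidence already in hand = 2 × (1/6) = 1/3.
Odds after that evidence = (1/19) × 1/3 = 1/57.
Target odds = 0.98/0.02 = 49.
Need 4.5ⁿ ≥ 49 ÷ (1/57) = 2793.
4.5⁵ = 1845.28125 falls short of 2793 but 4.5⁶ = 8303.765625 reaches it, so n = 6.

6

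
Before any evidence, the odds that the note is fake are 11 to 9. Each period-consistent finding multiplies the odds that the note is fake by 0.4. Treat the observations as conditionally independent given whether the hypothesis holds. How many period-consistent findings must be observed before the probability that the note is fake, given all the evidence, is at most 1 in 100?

6

Prior odds = 11/9.
Likelihood ratio per period-consistent finding = 0.4.
Target odds: 0.01 ÷ 0.99 = 1/99.
Require 0.4ⁿ ≤ 1/99 ÷ (11/9) = 1/121.
0.4⁵ = 0.01024 is still above 1/121 but 0.4⁶ = 64/15625 is at or below it, so n = 6.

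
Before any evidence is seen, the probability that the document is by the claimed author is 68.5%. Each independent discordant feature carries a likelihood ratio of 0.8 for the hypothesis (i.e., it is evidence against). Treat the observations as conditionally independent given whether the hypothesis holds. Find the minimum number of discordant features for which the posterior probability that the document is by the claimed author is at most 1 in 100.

Prior odds: 0.685 ÷ 0.315 = 137/63.
Likelihood ratio per discordant feature = 0.8.
Target posterior odds = 0.01/0.99 = 1/99.
Need (137/63) × 0.8ⁿ ≤ 1/99, i.e. 0.8ⁿ ≤ 7/1507.
0.8²⁴ ≈0.00472237 is still above 7/1507 but 0.8²⁵ ≈0.00377789 is at or below it, so n = 25.

25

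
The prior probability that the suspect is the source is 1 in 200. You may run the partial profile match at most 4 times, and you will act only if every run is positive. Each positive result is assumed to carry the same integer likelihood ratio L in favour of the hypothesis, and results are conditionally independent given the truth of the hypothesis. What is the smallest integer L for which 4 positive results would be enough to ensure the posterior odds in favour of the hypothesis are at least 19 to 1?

8

Prior odds = 0.005/0.995 = 1/199.
Target odds = 19.
Need L⁴ ≥ 19 ÷ (1/199) = 3781.
7⁴ = 2401 < 3781 ≤ 4096 = 8⁴, so L = 8.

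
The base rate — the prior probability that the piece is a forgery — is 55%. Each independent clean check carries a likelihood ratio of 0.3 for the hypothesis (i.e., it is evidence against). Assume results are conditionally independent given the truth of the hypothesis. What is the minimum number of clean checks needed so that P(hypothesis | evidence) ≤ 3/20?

Prior odds: 0.55 ÷ 0.45 = 11/9.
Likelihood ratio per clean check = 0.3.
Target odds: 0.15 ÷ 0.85 = 3/17.
Require 0.3ⁿ ≤ 3/17 ÷ (11/9) = 27/187.
0.3¹ = 0.3 is still above 27/187 but 0.3² = 0.09 is at or below it, so n = 2.

2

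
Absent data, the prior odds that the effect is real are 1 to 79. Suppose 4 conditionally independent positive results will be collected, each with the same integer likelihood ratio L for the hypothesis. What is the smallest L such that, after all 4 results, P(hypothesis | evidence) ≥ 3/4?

Prior odds = 1/79.
Target odds = 0.75/0.25 = 3.
Need L⁴ ≥ 3 ÷ (1/79) = 237.
3⁴ = 81 < 237 ≤ 256 = 4⁴, so L = 4.

4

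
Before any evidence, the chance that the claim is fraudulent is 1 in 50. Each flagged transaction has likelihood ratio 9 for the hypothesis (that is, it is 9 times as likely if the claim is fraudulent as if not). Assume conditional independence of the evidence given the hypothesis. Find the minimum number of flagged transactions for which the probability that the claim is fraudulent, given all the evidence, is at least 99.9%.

Prior odds = 0.02/0.98 = 1/49.
Likelihood ratio per flagged transaction = 9.
Target posterior odds = 0.999/0.001 = 999.
Require 9ⁿ ≥ 999 ÷ (1/49) = 48951.
9⁴ = 6561 falls short of 48951 but 9⁵ = 59049 reaches it, so n = 5.

5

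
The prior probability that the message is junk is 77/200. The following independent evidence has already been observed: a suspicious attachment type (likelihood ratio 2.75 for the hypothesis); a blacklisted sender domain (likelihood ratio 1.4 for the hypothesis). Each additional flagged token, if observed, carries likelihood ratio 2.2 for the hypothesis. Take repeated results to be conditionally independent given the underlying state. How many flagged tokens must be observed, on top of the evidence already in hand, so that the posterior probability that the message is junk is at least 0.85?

2

Prior odds = 0.385/0.615 = 77/123.
Combined Bayes factor of the evidence already in hand = 2.75 × 1.4 = 3.85.
Odds after that evidence = (77/123) × 3.85 = 5929/2460.
Target odds = 0.85/0.15 = 17/3.
Need 2.2ⁿ ≥ 17/3 ÷ (5929/2460) = 13940/5929.
2.2¹ = 2.2 falls short of 13940/5929 but 2.2² = 4.84 reaches it, so n = 2.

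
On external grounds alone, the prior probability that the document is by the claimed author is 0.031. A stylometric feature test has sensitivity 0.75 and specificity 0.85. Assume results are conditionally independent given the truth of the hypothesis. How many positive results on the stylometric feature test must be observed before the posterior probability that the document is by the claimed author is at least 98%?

Prior odds: 0.031 ÷ 0.969 = 31/969.
False-positive rate = 1 − 0.85 = 0.15; likelihood ratio of a positive = 0.75/0.15 = 5.
Target odds: 0.98 ÷ 0.02 = 49.
Require 5ⁿ ≥ 49 ÷ (31/969) = 47481/31.
5⁴ = 625 falls short of 47481/31 but 5⁵ = 3125 reaches it, so n = 5.

5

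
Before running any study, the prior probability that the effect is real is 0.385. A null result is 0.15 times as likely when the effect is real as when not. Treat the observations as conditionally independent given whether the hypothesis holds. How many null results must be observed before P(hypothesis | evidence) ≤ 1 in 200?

Prior odds: 0.385 ÷ 0.615 = 77/123.
Likelihood ratio per null result = 0.15.
Target odds: 0.005 ÷ 0.995 = 1/199.
Require 0.15ⁿ ≤ 1/199 ÷ (77/123) = 123/15323.
0.15² = 0.0225 is still above 123/15323 but 0.15³ = 0.003375 is at or below it, so n = 3.

3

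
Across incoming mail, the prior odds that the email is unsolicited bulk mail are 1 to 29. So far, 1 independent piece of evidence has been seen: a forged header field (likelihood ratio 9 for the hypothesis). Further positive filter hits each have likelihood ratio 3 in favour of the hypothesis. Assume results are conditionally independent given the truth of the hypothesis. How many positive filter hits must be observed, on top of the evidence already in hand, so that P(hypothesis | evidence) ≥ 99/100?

6

Prior odds = 1/29.
Bayes factor of the evidence already in hand = 9.
Odds after that evidence = (1/29) × 9 = 9/29.
Target odds = 0.99/0.01 = 99.
Need 3ⁿ ≥ 99 ÷ (9/29) = 319.
3⁵ = 243 falls short of 319 but 3⁶ = 729 reaches it, so n = 6.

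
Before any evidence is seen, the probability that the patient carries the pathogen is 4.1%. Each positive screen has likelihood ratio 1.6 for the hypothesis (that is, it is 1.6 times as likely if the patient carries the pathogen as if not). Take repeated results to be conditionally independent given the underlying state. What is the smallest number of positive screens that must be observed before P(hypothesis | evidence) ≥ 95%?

Prior odds = 0.041/0.959 = 41/959.
Likelihood ratio per positive screen = 1.6.
Target odds: 0.95 ÷ 0.05 = 19.
Need (41/959) × 1.6ⁿ ≥ 19, i.e. 1.6ⁿ ≥ 18221/41.
1.6¹² ≈281.475 falls short of 18221/41 but 1.6¹³ ≈450.36 reaches it, so n = 13.

13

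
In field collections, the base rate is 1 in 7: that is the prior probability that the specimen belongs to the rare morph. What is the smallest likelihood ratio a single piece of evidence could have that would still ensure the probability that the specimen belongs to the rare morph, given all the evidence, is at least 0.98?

294

Prior odds = (1/7)/(6/7) = 1/6.
Target odds = 0.98/0.02 = 49.
Required Bayes factor = 49 ÷ (1/6) = 294.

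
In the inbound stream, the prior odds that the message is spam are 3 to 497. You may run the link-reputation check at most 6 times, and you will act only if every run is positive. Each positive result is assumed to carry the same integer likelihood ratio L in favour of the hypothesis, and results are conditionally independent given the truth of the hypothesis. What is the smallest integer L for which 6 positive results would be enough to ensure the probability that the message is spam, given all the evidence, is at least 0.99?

Prior odds = 3/497.
Target odds = 0.99/0.01 = 99.
Need L⁶ ≥ 99 ÷ (3/497) = 16401.
5⁶ = 15625 < 16401 ≤ 46656 = 6⁶, so L = 6.

6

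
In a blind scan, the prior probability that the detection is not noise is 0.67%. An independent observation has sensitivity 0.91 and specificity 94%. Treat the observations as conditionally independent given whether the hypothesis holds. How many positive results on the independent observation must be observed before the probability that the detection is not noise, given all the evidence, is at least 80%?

Prior odds: 0.0067 ÷ 0.9933 = 67/9933.
False-positive rate = 1 − 0.94 = 0.06; likelihood ratio of a positive = 0.91/0.06 = 91/6.
Target odds: 0.8 ÷ 0.2 = 4.
Need (67/9933) × (91/6)ⁿ ≥ 4, i.e. (91/6)ⁿ ≥ 39732/67.
(91/6)² = 8281/36 falls short of 39732/67 but (91/6)³ = 753571/216 reaches it, so n = 3.

3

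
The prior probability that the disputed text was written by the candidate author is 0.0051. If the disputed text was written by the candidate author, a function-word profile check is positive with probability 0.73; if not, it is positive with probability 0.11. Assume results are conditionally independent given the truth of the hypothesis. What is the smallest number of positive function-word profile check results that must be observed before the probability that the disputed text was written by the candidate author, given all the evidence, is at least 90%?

Prior odds = 0.0051/0.9949 = 51/9949.
Likelihood ratio of a positive = 0.73/0.11 = 73/11.
Target posterior odds = 0.9/0.1 = 9.
Require (73/11)ⁿ ≥ 9 ÷ (51/9949) = 29847/17.
(73/11)³ = 389017/1331 falls short of 29847/17 but (73/11)⁴ = 28398241/14641 reaches it, so n = 4.

4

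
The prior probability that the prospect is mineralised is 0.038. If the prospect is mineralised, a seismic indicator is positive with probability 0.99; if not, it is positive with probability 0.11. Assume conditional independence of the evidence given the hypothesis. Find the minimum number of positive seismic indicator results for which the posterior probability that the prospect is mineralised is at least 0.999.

5

Prior odds: 0.038 ÷ 0.962 = 19/481.
Likelihood ratio of a positive = 0.99/0.11 = 9.
Target odds: 0.999 ÷ 0.001 = 999.
Require 9ⁿ ≥ 999 ÷ (19/481) = 480519/19.
9⁴ = 6561 falls short of 480519/19 but 9⁵ = 59049 reaches it, so n = 5.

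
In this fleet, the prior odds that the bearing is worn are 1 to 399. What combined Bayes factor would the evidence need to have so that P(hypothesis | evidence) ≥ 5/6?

1995

Prior odds = 1/399.
Target odds = (5/6)/(1/6) = 5.
Required Bayes factor = 5 ÷ (1/399) = 1995.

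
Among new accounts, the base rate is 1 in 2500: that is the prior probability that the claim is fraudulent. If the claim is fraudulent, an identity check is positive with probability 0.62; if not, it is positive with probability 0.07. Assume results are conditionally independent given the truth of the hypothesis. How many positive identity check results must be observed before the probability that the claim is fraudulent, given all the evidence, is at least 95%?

Prior odds: 0.0004 ÷ 0.9996 = 1/2499.
Likelihood ratio of a positive = 0.62/0.07 = 62/7.
Target odds: 0.95 ÷ 0.05 = 19.
Require (62/7)ⁿ ≥ 19 ÷ (1/2499) = 47481.
(62/7)⁴ = 14776336/2401 falls short of 47481 but (62/7)⁵ = 916132832/16807 reaches it, so n = 5.

5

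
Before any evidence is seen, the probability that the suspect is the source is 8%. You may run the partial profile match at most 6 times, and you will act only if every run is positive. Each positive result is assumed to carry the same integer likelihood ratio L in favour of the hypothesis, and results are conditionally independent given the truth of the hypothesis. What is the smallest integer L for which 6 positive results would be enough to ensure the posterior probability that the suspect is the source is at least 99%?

Prior odds = 0.08/0.92 = 2/23.
Target odds = 0.99/0.01 = 99.
Need L⁶ ≥ 99 ÷ (2/23) = 1138.5.
3⁶ = 729 < 1138.5 ≤ 4096 = 4⁶, so L = 4.

4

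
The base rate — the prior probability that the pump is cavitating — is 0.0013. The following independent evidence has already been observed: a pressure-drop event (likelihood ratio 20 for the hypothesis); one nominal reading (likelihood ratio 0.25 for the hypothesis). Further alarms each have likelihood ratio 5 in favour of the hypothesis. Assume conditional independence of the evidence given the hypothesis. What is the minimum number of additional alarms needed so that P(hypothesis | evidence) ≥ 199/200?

7

Prior odds = 0.0013/0.9987 = 13/9987.
Combined Bayes factor of the evidence already in hand = 20 × 0.25 = 5.
Odds after that evidence = (13/9987) × 5 = 65/9987.
Target odds = 0.995/0.005 = 199.
Need 5ⁿ ≥ 199 ÷ (65/9987) = 1987413/65.
5⁶ = 15625 falls short of 1987413/65 but 5⁷ = 78125 reaches it, so n = 7.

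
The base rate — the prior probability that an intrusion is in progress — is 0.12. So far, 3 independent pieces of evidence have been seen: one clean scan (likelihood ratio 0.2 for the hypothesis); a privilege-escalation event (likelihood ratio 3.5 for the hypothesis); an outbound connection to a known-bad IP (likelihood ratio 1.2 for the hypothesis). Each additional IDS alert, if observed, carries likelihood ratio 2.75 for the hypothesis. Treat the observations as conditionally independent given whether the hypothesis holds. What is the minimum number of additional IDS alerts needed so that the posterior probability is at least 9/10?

Prior odds = 0.12/0.88 = 3/22.
Combined Bayes factor of the evidence already in hand = 0.2 × 3.5 × 1.2 = 0.84.
Odds after that evidence = (3/22) × 0.84 = 63/550.
Target odds = 0.9/0.1 = 9.
Need 2.75ⁿ ≥ 9 ÷ (63/550) = 550/7.
2.75⁴ = 57.19140625 falls short of 550/7 but 2.75⁵ = 161051/1024 reaches it, so n = 5.

5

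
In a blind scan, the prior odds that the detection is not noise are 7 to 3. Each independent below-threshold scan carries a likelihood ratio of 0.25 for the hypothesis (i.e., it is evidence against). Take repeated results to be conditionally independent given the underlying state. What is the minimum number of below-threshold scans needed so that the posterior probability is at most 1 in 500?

Prior odds = 7/3.
Likelihood ratio per below-threshold scan = 0.25.
Target posterior odds = 0.002/0.998 = 1/499.
Need (7/3) × 0.25ⁿ ≤ 1/499, i.e. 0.25ⁿ ≤ 3/3493.
0.25⁵ = 1/1024 is still above 3/3493 but 0.25⁶ = 1/4096 is at or below it, so n = 6.

6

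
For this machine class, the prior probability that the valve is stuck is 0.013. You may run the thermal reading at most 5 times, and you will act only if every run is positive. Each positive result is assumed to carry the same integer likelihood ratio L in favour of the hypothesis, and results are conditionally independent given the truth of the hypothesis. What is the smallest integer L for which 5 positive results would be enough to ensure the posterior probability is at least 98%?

Prior odds = 0.013/0.987 = 13/987.
Target odds = 0.98/0.02 = 49.
Need L⁵ ≥ 49 ÷ (13/987) = 48363/13.
5⁵ = 3125 < 48363/13 ≤ 7776 = 6⁵, so L = 6.

6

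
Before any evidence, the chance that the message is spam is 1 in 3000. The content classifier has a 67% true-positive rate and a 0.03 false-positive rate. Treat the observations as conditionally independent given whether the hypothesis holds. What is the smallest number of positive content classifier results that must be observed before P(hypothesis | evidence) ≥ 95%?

4

Prior odds: (1/3000) ÷ (2999/3000) = 1/2999.
Likelihood ratio of a positive result = 0.67/0.03 = 67/3.
Target odds: 0.95 ÷ 0.05 = 19.
Require (67/3)ⁿ ≥ 19 ÷ (1/2999) = 56981.
(67/3)³ = 300763/27 falls short of 56981 but (67/3)⁴ = 20151121/81 reaches it, so n = 4.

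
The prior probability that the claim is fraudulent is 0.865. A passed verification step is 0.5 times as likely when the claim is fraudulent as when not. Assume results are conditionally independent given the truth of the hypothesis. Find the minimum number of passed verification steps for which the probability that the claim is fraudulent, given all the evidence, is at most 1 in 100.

10

Prior odds: 0.865 ÷ 0.135 = 173/27.
Likelihood ratio per passed verification step = 0.5.
Target odds: 0.01 ÷ 0.99 = 1/99.
Require 0.5ⁿ ≤ 1/99 ÷ (173/27) = 3/1903.
0.5⁹ = 0.001953125 is still above 3/1903 but 0.5¹⁰ = 1/1024 is at or below it, so n = 10.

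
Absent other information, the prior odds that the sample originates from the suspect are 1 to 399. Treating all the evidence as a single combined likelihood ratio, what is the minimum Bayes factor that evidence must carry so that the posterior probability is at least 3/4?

Prior odds = 1/399.
Target odds = 0.75/0.25 = 3.
Required Bayes factor = 3 ÷ (1/399) = 1197.

1197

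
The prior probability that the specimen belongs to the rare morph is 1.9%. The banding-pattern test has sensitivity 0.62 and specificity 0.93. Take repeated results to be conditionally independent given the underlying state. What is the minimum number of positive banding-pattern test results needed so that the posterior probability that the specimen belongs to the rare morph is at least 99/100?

4

Prior odds: 0.019 ÷ 0.981 = 19/981.
False-positive rate = 1 − 0.93 = 0.07; likelihood ratio of a positive = 0.62/0.07 = 62/7.
Target posterior odds = 0.99/0.01 = 99.
Require (62/7)ⁿ ≥ 99 ÷ (19/981) = 97119/19.
(62/7)³ = 238328/343 falls short of 97119/19 but (62/7)⁴ = 14776336/2401 reaches it, so n = 4.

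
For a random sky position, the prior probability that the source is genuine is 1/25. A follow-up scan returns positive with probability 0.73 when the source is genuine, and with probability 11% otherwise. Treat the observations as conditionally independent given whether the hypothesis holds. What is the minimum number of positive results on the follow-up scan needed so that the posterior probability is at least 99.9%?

6

Prior odds: 0.04 ÷ 0.96 = 1/24.
Likelihood ratio of a positive result = 0.73/0.11 = 73/11.
Target odds: 0.999 ÷ 0.001 = 999.
Require (73/11)ⁿ ≥ 999 ÷ (1/24) = 23976.
(73/11)⁵ ≈12872.1 falls short of 23976 but (73/11)⁶ ≈85424.2 reaches it, so n = 6.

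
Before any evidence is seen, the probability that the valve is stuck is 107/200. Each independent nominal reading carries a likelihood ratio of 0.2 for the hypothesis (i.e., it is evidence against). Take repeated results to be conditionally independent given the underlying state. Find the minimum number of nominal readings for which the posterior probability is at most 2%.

3

Prior odds: 0.535 ÷ 0.465 = 107/93.
Likelihood ratio per nominal reading = 0.2.
Target posterior odds = 0.02/0.98 = 1/49.
Need (107/93) × 0.2ⁿ ≤ 1/49, i.e. 0.2ⁿ ≤ 93/5243.
0.2² = 0.04 is still above 93/5243 but 0.2³ = 0.008 is at or below it, so n = 3.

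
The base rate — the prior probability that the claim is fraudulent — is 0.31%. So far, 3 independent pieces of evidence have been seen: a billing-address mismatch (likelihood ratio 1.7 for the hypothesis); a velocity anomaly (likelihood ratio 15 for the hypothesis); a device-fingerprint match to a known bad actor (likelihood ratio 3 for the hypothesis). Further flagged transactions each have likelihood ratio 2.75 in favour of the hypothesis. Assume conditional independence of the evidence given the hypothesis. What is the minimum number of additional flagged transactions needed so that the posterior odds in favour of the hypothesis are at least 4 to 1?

3

Prior odds = 0.0031/0.9969 = 31/9969.
Combined Bayes factor of the evidence already in hand = 1.7 × 15 × 3 = 76.5.
Odds after that evidence = (31/9969) × 76.5 = 1581/6646.
Target odds = 4.
Need 2.75ⁿ ≥ 4 ÷ (1581/6646) = 26584/1581.
2.75² = 7.5625 falls short of 26584/1581 but 2.75³ = 20.796875 reaches it, so n = 3.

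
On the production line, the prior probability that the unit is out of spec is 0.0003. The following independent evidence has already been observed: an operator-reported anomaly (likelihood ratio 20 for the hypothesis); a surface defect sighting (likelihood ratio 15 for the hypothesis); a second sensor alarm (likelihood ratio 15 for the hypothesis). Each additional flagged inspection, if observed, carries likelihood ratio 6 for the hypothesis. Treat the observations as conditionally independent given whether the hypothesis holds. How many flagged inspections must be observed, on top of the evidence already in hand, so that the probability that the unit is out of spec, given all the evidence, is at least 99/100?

3

Prior odds = 0.0003/0.9997 = 3/9997.
Combined Bayes factor of the evidence already in hand = 20 × 15 × 15 = 4500.
Odds after that evidence = (3/9997) × 4500 = 13500/9997.
Target odds = 0.99/0.01 = 99.
Need 6ⁿ ≥ 99 ÷ (13500/9997) = 109967/1500.
6² = 36 falls short of 109967/1500 but 6³ = 216 reaches it, so n = 3.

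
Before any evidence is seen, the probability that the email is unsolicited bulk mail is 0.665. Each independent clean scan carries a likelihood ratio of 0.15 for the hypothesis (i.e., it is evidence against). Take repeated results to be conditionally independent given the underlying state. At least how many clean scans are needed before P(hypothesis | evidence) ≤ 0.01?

Prior odds: 0.665 ÷ 0.335 = 133/67.
Likelihood ratio per clean scan = 0.15.
Target odds: 0.01 ÷ 0.99 = 1/99.
Need (133/67) × 0.15ⁿ ≤ 1/99, i.e. 0.15ⁿ ≤ 67/13167.
0.15² = 0.0225 is still above 67/13167 but 0.15³ = 0.003375 is at or below it, so n = 3.

3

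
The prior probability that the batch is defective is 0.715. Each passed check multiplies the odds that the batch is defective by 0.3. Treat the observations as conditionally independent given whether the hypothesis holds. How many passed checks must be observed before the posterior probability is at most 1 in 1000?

7

Prior odds = 0.715/0.285 = 143/57.
Likelihood ratio per passed check = 0.3.
Target posterior odds = 0.001/0.999 = 1/999.
Need (143/57) × 0.3ⁿ ≤ 1/999, i.e. 0.3ⁿ ≤ 19/47619.
0.3⁶ = 729/1000000 is still above 19/47619 but 0.3⁷ = 2187/10000000 is at or below it, so n = 7.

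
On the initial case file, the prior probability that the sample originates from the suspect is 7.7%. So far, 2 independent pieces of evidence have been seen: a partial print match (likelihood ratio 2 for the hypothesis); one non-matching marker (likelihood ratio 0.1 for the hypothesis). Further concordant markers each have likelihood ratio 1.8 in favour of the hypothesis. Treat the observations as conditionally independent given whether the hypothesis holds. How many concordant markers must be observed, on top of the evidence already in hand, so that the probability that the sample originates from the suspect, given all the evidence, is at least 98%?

14

Prior odds = 0.077/0.923 = 77/923.
Combined Bayes factor of the evidence already in hand = 2 × 0.1 = 0.2.
Odds after that evidence = (77/923) × 0.2 = 77/4615.
Target odds = 0.98/0.02 = 49.
Need 1.8ⁿ ≥ 49 ÷ (77/4615) = 32305/11.
1.8¹³ ≈2082.3 falls short of 32305/11 but 1.8¹⁴ ≈3748.13 reaches it, so n = 14.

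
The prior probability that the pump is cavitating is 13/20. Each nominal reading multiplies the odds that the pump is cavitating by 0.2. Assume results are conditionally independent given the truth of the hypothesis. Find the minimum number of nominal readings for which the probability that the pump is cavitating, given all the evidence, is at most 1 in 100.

4

Prior odds: 0.65 ÷ 0.35 = 13/7.
Likelihood ratio per nominal reading = 0.2.
Target posterior odds = 0.01/0.99 = 1/99.
Need (13/7) × 0.2ⁿ ≤ 1/99, i.e. 0.2ⁿ ≤ 7/1287.
0.2³ = 0.008 is still above 7/1287 but 0.2⁴ = 0.0016 is at or below it, so n = 4.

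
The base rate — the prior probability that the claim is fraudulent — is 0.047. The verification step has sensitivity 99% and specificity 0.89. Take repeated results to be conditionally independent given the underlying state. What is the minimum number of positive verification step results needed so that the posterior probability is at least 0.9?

Prior odds: 0.047 ÷ 0.953 = 47/953.
False-positive rate = 1 − 0.89 = 0.11; likelihood ratio of a positive = 0.99/0.11 = 9.
Target odds: 0.9 ÷ 0.1 = 9.
Require 9ⁿ ≥ 9 ÷ (47/953) = 8577/47.
9² = 81 falls short of 8577/47 but 9³ = 729 reaches it, so n = 3.

3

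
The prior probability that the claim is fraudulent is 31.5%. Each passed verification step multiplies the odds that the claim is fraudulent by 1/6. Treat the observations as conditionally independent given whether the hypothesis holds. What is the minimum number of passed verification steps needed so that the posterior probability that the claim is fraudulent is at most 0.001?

4

Prior odds = 0.315/0.685 = 63/137.
Likelihood ratio per passed verification step = 1/6.
Target posterior odds = 0.001/0.999 = 1/999.
Need (63/137) × (1/6)ⁿ ≤ 1/999, i.e. (1/6)ⁿ ≤ 137/62937.
(1/6)³ = 1/216 is still above 137/62937 but (1/6)⁴ = 1/1296 is at or below it, so n = 4.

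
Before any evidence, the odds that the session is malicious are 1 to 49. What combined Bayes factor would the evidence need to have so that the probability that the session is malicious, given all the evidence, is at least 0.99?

Prior odds = 1/49.
Target odds = 0.99/0.01 = 99.
Required Bayes factor = 99 ÷ (1/49) = 4851.

4851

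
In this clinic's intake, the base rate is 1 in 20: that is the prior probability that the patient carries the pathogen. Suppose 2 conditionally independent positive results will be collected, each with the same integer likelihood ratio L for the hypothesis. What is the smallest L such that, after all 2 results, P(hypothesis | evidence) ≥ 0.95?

Prior odds = 0.05/0.95 = 1/19.
Target odds = 0.95/0.05 = 19.
Need L² ≥ 19 ÷ (1/19) = 361.
18² = 324 < 361 ≤ 361 = 19², so L = 19.

19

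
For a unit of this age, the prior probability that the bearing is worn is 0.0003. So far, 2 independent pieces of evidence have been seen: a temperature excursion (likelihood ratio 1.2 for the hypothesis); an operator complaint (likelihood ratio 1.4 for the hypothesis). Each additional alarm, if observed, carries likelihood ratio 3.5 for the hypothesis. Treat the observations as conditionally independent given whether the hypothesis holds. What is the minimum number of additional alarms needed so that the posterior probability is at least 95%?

9

Prior odds = 0.0003/0.9997 = 3/9997.
Combined Bayes factor of the evidence already in hand = 1.2 × 1.4 = 1.68.
Odds after that evidence = (3/9997) × 1.68 = 126/249925.
Target odds = 0.95/0.05 = 19.
Need 3.5ⁿ ≥ 19 ÷ (126/249925) = 4748575/126.
3.5⁸ = 5764801/256 falls short of 4748575/126 but 3.5⁹ = 40353607/512 reaches it, so n = 9.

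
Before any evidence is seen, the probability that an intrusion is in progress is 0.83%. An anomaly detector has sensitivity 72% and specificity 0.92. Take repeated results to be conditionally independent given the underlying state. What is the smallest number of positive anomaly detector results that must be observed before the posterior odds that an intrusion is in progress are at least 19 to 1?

4

Prior odds = 0.0083/0.9917 = 83/9917.
False-positive rate = 1 − 0.92 = 0.08; likelihood ratio of a positive = 0.72/0.08 = 9.
Target odds = 19.
Require 9ⁿ ≥ 19 ÷ (83/9917) = 188423/83.
9³ = 729 falls short of 188423/83 but 9⁴ = 6561 reaches it, so n = 4.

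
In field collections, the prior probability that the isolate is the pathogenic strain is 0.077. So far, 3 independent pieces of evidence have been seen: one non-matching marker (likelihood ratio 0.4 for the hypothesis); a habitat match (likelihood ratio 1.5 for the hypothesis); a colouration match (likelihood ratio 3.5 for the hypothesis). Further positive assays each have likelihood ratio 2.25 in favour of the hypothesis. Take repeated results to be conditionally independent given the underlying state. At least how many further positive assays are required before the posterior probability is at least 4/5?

4

Prior odds = 0.077/0.923 = 77/923.
Combined Bayes factor of the evidence already in hand = 0.4 × 1.5 × 3.5 = 2.1.
Odds after that evidence = (77/923) × 2.1 = 1617/9230.
Target odds = 0.8/0.2 = 4.
Need 2.25ⁿ ≥ 4 ÷ (1617/9230) = 36920/1617.
2.25³ = 11.390625 falls short of 36920/1617 but 2.25⁴ = 25.62890625 reaches it, so n = 4.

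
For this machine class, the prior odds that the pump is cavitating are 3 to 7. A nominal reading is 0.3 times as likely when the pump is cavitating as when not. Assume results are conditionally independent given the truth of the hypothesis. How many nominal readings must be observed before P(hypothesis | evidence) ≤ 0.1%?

6

Prior odds = 3/7.
Likelihood ratio per nominal reading = 0.3.
Target odds: 0.001 ÷ 0.999 = 1/999.
Need (3/7) × 0.3ⁿ ≤ 1/999, i.e. 0.3ⁿ ≤ 7/2997.
0.3⁵ = 243/100000 is still above 7/2997 but 0.3⁶ = 729/1000000 is at or below it, so n = 6.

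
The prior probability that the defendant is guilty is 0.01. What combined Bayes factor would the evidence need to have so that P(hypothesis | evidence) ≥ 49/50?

Prior odds = 0.01/0.99 = 1/99.
Target odds = 0.98/0.02 = 49.
Required Bayes factor = 49 ÷ (1/99) = 4851.

4851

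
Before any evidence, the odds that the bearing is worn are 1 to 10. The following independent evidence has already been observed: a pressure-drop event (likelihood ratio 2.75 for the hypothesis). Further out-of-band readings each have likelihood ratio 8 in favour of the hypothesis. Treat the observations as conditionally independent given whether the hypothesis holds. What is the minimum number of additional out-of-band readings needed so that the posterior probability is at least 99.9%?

4

Prior odds = 0.1.
Bayes factor of the evidence already in hand = 2.75.
Odds after that evidence = 0.1 × 2.75 = 0.275.
Target odds = 0.999/0.001 = 999.
Need 8ⁿ ≥ 999 ÷ 0.275 = 39960/11.
8³ = 512 falls short of 39960/11 but 8⁴ = 4096 reaches it, so n = 4.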